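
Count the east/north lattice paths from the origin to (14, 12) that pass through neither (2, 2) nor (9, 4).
Number of paths = 5135611

Inclusion–exclusion. Total paths: C(26, 14) = 9657700. Through P₁: C(4, 2)·C(22, 12) = 3879876. Through P₂: C(13, 9)·C(13, 5) = 920205. Since P₁ is strictly southwest of P₂, a monotone path through both must visit P₁ then P₂; paths through both = C(4, 2)·C(9, 7)·C(13, 5) = 277992. Avoid both = 9657700 − 3879876 − 920205 + 277992 = 5135611.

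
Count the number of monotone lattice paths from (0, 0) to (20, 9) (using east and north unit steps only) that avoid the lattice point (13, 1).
Number of paths = 9924915

Total paths from (0, 0) to (20, 9): C(29, 20) = 10015005. Paths through (13, 1): (paths (0, 0) → (13, 1)) × (paths (13, 1) → (20, 9)) = C(14, 13) · C(15, 7) = 14 · 6435 = 90090. Avoidance count = 10015005 − 90090 = 9924915.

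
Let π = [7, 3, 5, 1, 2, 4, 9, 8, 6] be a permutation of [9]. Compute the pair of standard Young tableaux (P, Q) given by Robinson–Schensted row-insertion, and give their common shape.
P = [1, 2, 4, 6] / [3, 5, 8] / [7, 9];  Q = [1, 3, 6, 7] / [2, 5, 8] / [4, 9];  common shape = (4, 3, 2)

Row-insert the values π_1, π_2, … into P one at a time, bumping the leftmost entry strictly greater than the inserted value down to the next row. The recording tableau Q records, in position (i, j), the step at which that cell was added to P.
  Insert 7 (step 1): P = [7];  Q = [1]
  Insert 3 (step 2): P = [3] / [7];  Q = [1] / [2]
  Insert 5 (step 3): P = [3, 5] / [7];  Q = [1, 3] / [2]
  Insert 1 (step 4): P = [1, 5] / [3] / [7];  Q = [1, 3] / [2] / [4]
  Insert 2 (step 5): P = [1, 2] / [3, 5] / [7];  Q = [1, 3] / [2, 5] / [4]
  Insert 4 (step 6): P = [1, 2, 4] / [3, 5] / [7];  Q = [1, 3, 6] / [2, 5] / [4]
  Insert 9 (step 7): P = [1, 2, 4, 9] / [3, 5] / [7];  Q = [1, 3, 6, 7] / [2, 5] / [4]
  Insert 8 (step 8): P = [1, 2, 4, 8] / [3, 5, 9] / [7];  Q = [1, 3, 6, 7] / [2, 5, 8] / [4]
  Insert 6 (step 9): P = [1, 2, 4, 6] / [3, 5, 8] / [7, 9];  Q = [1, 3, 6, 7] / [2, 5, 8] / [4, 9]
Final shape: (4, 3, 2).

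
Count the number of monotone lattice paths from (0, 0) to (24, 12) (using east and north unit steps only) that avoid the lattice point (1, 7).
Number of paths = 1250891460

Total paths from (0, 0) to (24, 12): C(36, 24) = 1251677700. Paths through (1, 7): (paths (0, 0) → (1, 7)) × (paths (1, 7) → (24, 12)) = C(8, 1) · C(28, 23) = 8 · 98280 = 786240. Avoidance count = 1251677700 − 786240 = 1250891460.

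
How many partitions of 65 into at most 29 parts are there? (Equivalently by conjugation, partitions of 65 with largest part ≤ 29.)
p(65, parts ≤ 29) = 1931419

Use the recurrence p(n, m) = p(n, m−1) + p(n−m, m): either the largest part is < m (count p(n, m−1)) or the largest part is exactly m (remove one copy of m, count p(n−m, m)). With p(0, ·) = 1 this gives p(65, parts ≤ 29) = 1931419. (By conjugating Young diagrams, this also counts partitions of 65 into at most 29 parts.)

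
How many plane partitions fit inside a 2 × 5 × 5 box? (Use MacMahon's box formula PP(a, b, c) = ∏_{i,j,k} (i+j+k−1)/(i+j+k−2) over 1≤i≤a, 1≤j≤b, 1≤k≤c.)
PP(2, 5, 5) = 19404

Evaluate the triple product over i = 1..2, j = 1..5, k = 1..5. The factors are (2/1) · (3/2) · (4/3) · (5/4) · (6/5) · (3/2) · (4/3) · (5/4) · … (50 factors total). The numerators and denominators telescope so the product is an integer; carrying out the multiplication exactly gives PP(2, 5, 5) = 19404.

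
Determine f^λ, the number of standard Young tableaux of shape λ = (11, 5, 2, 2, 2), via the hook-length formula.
# SYT of shape (11, 5, 2, 2, 2) = 213393180

Hook-length formula: f^λ = n! / Π hook(c), product over all cells c of the Young diagram. For λ = (11, 5, 2, 2, 2), n = 22 boxes. Hook lengths by row (left-to-right, top-to-bottom): [15, 14, 10, 9, 8, 6, 5, 4, 3, 2, 1]; [8, 7, 3, 2, 1]; [4, 3]; [3, 2]; [2, 1]. Product of hooks = 5267275776000. So f^λ = 22! / 5267275776000 = 1124000727777607680000 / 5267275776000 = 213393180.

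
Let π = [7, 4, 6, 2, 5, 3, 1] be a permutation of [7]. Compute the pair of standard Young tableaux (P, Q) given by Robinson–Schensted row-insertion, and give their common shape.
P = [1, 3] / [2, 5] / [4] / [6] / [7];  Q = [1, 3] / [2, 5] / [4] / [6] / [7];  common shape = (2, 2, 1, 1, 1)

Row-insert the values π_1, π_2, … into P one at a time, bumping the leftmost entry strictly greater than the inserted value down to the next row. The recording tableau Q records, in position (i, j), the step at which that cell was added to P.
  Insert 7 (step 1): P = [7];  Q = [1]
  Insert 4 (step 2): P = [4] / [7];  Q = [1] / [2]
  Insert 6 (step 3): P = [4, 6] / [7];  Q = [1, 3] / [2]
  Insert 2 (step 4): P = [2, 6] / [4] / [7];  Q = [1, 3] / [2] / [4]
  Insert 5 (step 5): P = [2, 5] / [4, 6] / [7];  Q = [1, 3] / [2, 5] / [4]
  Insert 3 (step 6): P = [2, 3] / [4, 5] / [6] / [7];  Q = [1, 3] / [2, 5] / [4] / [6]
  Insert 1 (step 7): P = [1, 3] / [2, 5] / [4] / [6] / [7];  Q = [1, 3] / [2, 5] / [4] / [6] / [7]
Final shape: (2, 2, 1, 1, 1).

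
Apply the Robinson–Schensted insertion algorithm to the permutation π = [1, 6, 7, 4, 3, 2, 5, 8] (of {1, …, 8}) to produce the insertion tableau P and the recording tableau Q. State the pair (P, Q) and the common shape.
P = [1, 2, 5, 8] / [3, 7] / [4] / [6];  Q = [1, 2, 3, 8] / [4, 7] / [5] / [6];  common shape = (4, 2, 1, 1)

Row-insert the values π_1, π_2, … into P one at a time, bumping the leftmost entry strictly greater than the inserted value down to the next row. The recording tableau Q records, in position (i, j), the step at which that cell was added to P.
  Insert 1 (step 1): P = [1];  Q = [1]
  Insert 6 (step 2): P = [1, 6];  Q = [1, 2]
  Insert 7 (step 3): P = [1, 6, 7];  Q = [1, 2, 3]
  Insert 4 (step 4): P = [1, 4, 7] / [6];  Q = [1, 2, 3] / [4]
  Insert 3 (step 5): P = [1, 3, 7] / [4] / [6];  Q = [1, 2, 3] / [4] / [5]
  Insert 2 (step 6): P = [1, 2, 7] / [3] / [4] / [6];  Q = [1, 2, 3] / [4] / [5] / [6]
  Insert 5 (step 7): P = [1, 2, 5] / [3, 7] / [4] / [6];  Q = [1, 2, 3] / [4, 7] / [5] / [6]
  Insert 8 (step 8): P = [1, 2, 5, 8] / [3, 7] / [4] / [6];  Q = [1, 2, 3, 8] / [4, 7] / [5] / [6]
Final shape: (4, 2, 1, 1).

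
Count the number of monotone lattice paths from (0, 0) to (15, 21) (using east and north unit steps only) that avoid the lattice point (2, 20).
Number of paths = 5567899326

Total paths from (0, 0) to (15, 21): C(36, 15) = 5567902560. Paths through (2, 20): (paths (0, 0) → (2, 20)) × (paths (2, 20) → (15, 21)) = C(22, 2) · C(14, 13) = 231 · 14 = 3234. Avoidance count = 5567902560 − 3234 = 5567899326.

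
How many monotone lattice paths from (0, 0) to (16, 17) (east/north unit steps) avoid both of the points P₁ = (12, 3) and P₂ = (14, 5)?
Number of paths = 1164601092

Inclusion–exclusion. Total paths: C(33, 16) = 1166803110. Through P₁: C(15, 12)·C(18, 4) = 1392300. Through P₂: C(19, 14)·C(14, 2) = 1058148. Since P₁ is strictly southwest of P₂, a monotone path through both must visit P₁ then P₂; paths through both = C(15, 12)·C(4, 2)·C(14, 2) = 248430. Avoid both = 1166803110 − 1392300 − 1058148 + 248430 = 1164601092.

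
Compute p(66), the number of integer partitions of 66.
p(66) = 2323520

Compute p(n) via the recurrence p(n, m) = p(n, m−1) + p(n−m, m), where p(n, m) counts partitions of n with all parts ≤ m and p(n) = p(n, n). The base cases are p(0, m) = 1 and p(n, 0) = 0 for n > 0. Filling the table yields p(66) = 2323520. (Euler's pentagonal recurrence is an alternative.)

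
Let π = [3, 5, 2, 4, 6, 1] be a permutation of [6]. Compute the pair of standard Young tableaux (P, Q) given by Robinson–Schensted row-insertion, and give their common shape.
P = [1, 4, 6] / [2, 5] / [3];  Q = [1, 2, 5] / [3, 4] / [6];  common shape = (3, 2, 1)

Row-insert the values π_1, π_2, … into P one at a time, bumping the leftmost entry strictly greater than the inserted value down to the next row. The recording tableau Q records, in position (i, j), the step at which that cell was added to P.
  Insert 3 (step 1): P = [3];  Q = [1]
  Insert 5 (step 2): P = [3, 5];  Q = [1, 2]
  Insert 2 (step 3): P = [2, 5] / [3];  Q = [1, 2] / [3]
  Insert 4 (step 4): P = [2, 4] / [3, 5];  Q = [1, 2] / [3, 4]
  Insert 6 (step 5): P = [2, 4, 6] / [3, 5];  Q = [1, 2, 5] / [3, 4]
  Insert 1 (step 6): P = [1, 4, 6] / [2, 5] / [3];  Q = [1, 2, 5] / [3, 4] / [6]
Final shape: (3, 2, 1).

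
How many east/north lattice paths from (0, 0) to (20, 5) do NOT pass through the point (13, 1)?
Number of paths = 48510

Total paths from (0, 0) to (20, 5): C(25, 20) = 53130. Paths through (13, 1): (paths (0, 0) → (13, 1)) × (paths (13, 1) → (20, 5)) = C(14, 13) · C(11, 7) = 14 · 330 = 4620. Avoidance count = 53130 − 4620 = 48510.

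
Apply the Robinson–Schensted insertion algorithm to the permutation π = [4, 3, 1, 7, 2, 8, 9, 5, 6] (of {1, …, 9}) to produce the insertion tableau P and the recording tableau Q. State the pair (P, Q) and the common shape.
P = [1, 2, 5, 6] / [3, 7, 8, 9] / [4];  Q = [1, 4, 6, 7] / [2, 5, 8, 9] / [3];  common shape = (4, 4, 1)

Row-insert the values π_1, π_2, … into P one at a time, bumping the leftmost entry strictly greater than the inserted value down to the next row. The recording tableau Q records, in position (i, j), the step at which that cell was added to P.
  Insert 4 (step 1): P = [4];  Q = [1]
  Insert 3 (step 2): P = [3] / [4];  Q = [1] / [2]
  Insert 1 (step 3): P = [1] / [3] / [4];  Q = [1] / [2] / [3]
  Insert 7 (step 4): P = [1, 7] / [3] / [4];  Q = [1, 4] / [2] / [3]
  Insert 2 (step 5): P = [1, 2] / [3, 7] / [4];  Q = [1, 4] / [2, 5] / [3]
  Insert 8 (step 6): P = [1, 2, 8] / [3, 7] / [4];  Q = [1, 4, 6] / [2, 5] / [3]
  Insert 9 (step 7): P = [1, 2, 8, 9] / [3, 7] / [4];  Q = [1, 4, 6, 7] / [2, 5] / [3]
  Insert 5 (step 8): P = [1, 2, 5, 9] / [3, 7, 8] / [4];  Q = [1, 4, 6, 7] / [2, 5, 8] / [3]
  Insert 6 (step 9): P = [1, 2, 5, 6] / [3, 7, 8, 9] / [4];  Q = [1, 4, 6, 7] / [2, 5, 8, 9] / [3]
Final shape: (4, 4, 1).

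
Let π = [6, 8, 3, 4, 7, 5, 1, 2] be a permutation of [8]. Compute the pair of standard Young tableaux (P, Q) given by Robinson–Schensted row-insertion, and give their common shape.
P = [1, 2, 5] / [3, 4] / [6, 7] / [8];  Q = [1, 2, 5] / [3, 4] / [6, 8] / [7];  common shape = (3, 2, 2, 1)

Row-insert the values π_1, π_2, … into P one at a time, bumping the leftmost entry strictly greater than the inserted value down to the next row. The recording tableau Q records, in position (i, j), the step at which that cell was added to P.
  Insert 6 (step 1): P = [6];  Q = [1]
  Insert 8 (step 2): P = [6, 8];  Q = [1, 2]
  Insert 3 (step 3): P = [3, 8] / [6];  Q = [1, 2] / [3]
  Insert 4 (step 4): P = [3, 4] / [6, 8];  Q = [1, 2] / [3, 4]
  Insert 7 (step 5): P = [3, 4, 7] / [6, 8];  Q = [1, 2, 5] / [3, 4]
  Insert 5 (step 6): P = [3, 4, 5] / [6, 7] / [8];  Q = [1, 2, 5] / [3, 4] / [6]
  Insert 1 (step 7): P = [1, 4, 5] / [3, 7] / [6] / [8];  Q = [1, 2, 5] / [3, 4] / [6] / [7]
  Insert 2 (step 8): P = [1, 2, 5] / [3, 4] / [6, 7] / [8];  Q = [1, 2, 5] / [3, 4] / [6, 8] / [7]
Final shape: (3, 2, 2, 1).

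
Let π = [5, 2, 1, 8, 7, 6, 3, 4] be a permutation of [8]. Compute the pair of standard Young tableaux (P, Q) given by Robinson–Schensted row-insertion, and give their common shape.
P = [1, 3, 4] / [2, 6] / [5, 7] / [8];  Q = [1, 4, 8] / [2, 5] / [3, 6] / [7];  common shape = (3, 2, 2, 1)

Row-insert the values π_1, π_2, … into P one at a time, bumping the leftmost entry strictly greater than the inserted value down to the next row. The recording tableau Q records, in position (i, j), the step at which that cell was added to P.
  Insert 5 (step 1): P = [5];  Q = [1]
  Insert 2 (step 2): P = [2] / [5];  Q = [1] / [2]
  Insert 1 (step 3): P = [1] / [2] / [5];  Q = [1] / [2] / [3]
  Insert 8 (step 4): P = [1, 8] / [2] / [5];  Q = [1, 4] / [2] / [3]
  Insert 7 (step 5): P = [1, 7] / [2, 8] / [5];  Q = [1, 4] / [2, 5] / [3]
  Insert 6 (step 6): P = [1, 6] / [2, 7] / [5, 8];  Q = [1, 4] / [2, 5] / [3, 6]
  Insert 3 (step 7): P = [1, 3] / [2, 6] / [5, 7] / [8];  Q = [1, 4] / [2, 5] / [3, 6] / [7]
  Insert 4 (step 8): P = [1, 3, 4] / [2, 6] / [5, 7] / [8];  Q = [1, 4, 8] / [2, 5] / [3, 6] / [7]
Final shape: (3, 2, 2, 1).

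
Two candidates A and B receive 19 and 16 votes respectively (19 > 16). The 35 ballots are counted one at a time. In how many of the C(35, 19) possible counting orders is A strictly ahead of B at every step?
Strict-lead orderings = 347993910

Total orderings of the 35 votes with 19 for A: C(35, 19) = 4059928950. By the Bertrand ballot formula (Cycle Lemma / reflection principle), the number of orderings in which A is strictly ahead of B throughout is (p − q)/(p + q) · C(p + q, p) = (19 − 16)/(19 + 16) · 4059928950 = 347993910.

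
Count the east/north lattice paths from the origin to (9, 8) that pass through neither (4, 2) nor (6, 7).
Number of paths = 11776

Inclusion–exclusion. Total paths: C(17, 9) = 24310. Through P₁: C(6, 4)·C(11, 5) = 6930. Through P₂: C(13, 6)·C(4, 3) = 6864. Since P₁ is strictly southwest of P₂, a monotone path through both must visit P₁ then P₂; paths through both = C(6, 4)·C(7, 2)·C(4, 3) = 1260. Avoid both = 24310 − 6930 − 6864 + 1260 = 11776.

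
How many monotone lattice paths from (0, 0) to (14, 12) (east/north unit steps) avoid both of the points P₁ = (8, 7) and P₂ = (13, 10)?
Number of paths = 4333612

Inclusion–exclusion. Total paths: C(26, 14) = 9657700. Through P₁: C(15, 8)·C(11, 6) = 2972970. Through P₂: C(23, 13)·C(3, 1) = 3432198. Since P₁ is strictly southwest of P₂, a monotone path through both must visit P₁ then P₂; paths through both = C(15, 8)·C(8, 5)·C(3, 1) = 1081080. Avoid both = 9657700 − 2972970 − 3432198 + 1081080 = 4333612.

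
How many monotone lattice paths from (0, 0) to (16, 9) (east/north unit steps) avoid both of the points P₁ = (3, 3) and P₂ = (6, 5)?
Number of paths = 1238073

Inclusion–exclusion. Total paths: C(25, 16) = 2042975. Through P₁: C(6, 3)·C(19, 13) = 542640. Through P₂: C(11, 6)·C(14, 10) = 462462. Since P₁ is strictly southwest of P₂, a monotone path through both must visit P₁ then P₂; paths through both = C(6, 3)·C(5, 3)·C(14, 10) = 200200. Avoid both = 2042975 − 542640 − 462462 + 200200 = 1238073.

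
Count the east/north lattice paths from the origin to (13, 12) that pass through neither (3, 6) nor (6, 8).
Number of paths = 3813838

Inclusion–exclusion. Total paths: C(25, 13) = 5200300. Through P₁: C(9, 3)·C(16, 10) = 672672. Through P₂: C(14, 6)·C(11, 7) = 990990. Since P₁ is strictly southwest of P₂, a monotone path through both must visit P₁ then P₂; paths through both = C(9, 3)·C(5, 3)·C(11, 7) = 277200. Avoid both = 5200300 − 672672 − 990990 + 277200 = 3813838.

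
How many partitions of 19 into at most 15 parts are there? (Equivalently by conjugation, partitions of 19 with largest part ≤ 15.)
p(19, parts ≤ 15) = 483

Use the recurrence p(n, m) = p(n, m−1) + p(n−m, m): either the largest part is < m (count p(n, m−1)) or the largest part is exactly m (remove one copy of m, count p(n−m, m)). With p(0, ·) = 1 this gives p(19, parts ≤ 15) = 483. (By conjugating Young diagrams, this also counts partitions of 19 into at most 15 parts.)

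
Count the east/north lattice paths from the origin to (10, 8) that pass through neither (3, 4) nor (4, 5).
Number of paths = 27504

Inclusion–exclusion. Total paths: C(18, 10) = 43758. Through P₁: C(7, 3)·C(11, 7) = 11550. Through P₂: C(9, 4)·C(9, 6) = 10584. Since P₁ is strictly southwest of P₂, a monotone path through both must visit P₁ then P₂; paths through both = C(7, 3)·C(2, 1)·C(9, 6) = 5880. Avoid both = 43758 − 11550 − 10584 + 5880 = 27504.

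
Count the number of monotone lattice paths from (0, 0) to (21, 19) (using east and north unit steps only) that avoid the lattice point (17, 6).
Number of paths = 131042154540

Total paths from (0, 0) to (21, 19): C(40, 21) = 131282408400. Paths through (17, 6): (paths (0, 0) → (17, 6)) × (paths (17, 6) → (21, 19)) = C(23, 17) · C(17, 4) = 100947 · 2380 = 240253860. Avoidance count = 131282408400 − 240253860 = 131042154540.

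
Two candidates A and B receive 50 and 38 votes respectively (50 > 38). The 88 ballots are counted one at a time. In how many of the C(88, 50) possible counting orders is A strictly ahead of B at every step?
Strict-lead orderings = 1590034346089163748909252

Total orderings of the 88 votes with 50 for A: C(88, 50) = 11660251871320534158667848. By the Bertrand ballot formula (Cycle Lemma / reflection principle), the number of orderings in which A is strictly ahead of B throughout is (p − q)/(p + q) · C(p + q, p) = (50 − 38)/(50 + 38) · 11660251871320534158667848 = 1590034346089163748909252.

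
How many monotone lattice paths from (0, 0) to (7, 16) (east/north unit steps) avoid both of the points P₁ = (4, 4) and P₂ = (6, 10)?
Number of paths = 170971

Inclusion–exclusion. Total paths: C(23, 7) = 245157. Through P₁: C(8, 4)·C(15, 3) = 31850. Through P₂: C(16, 6)·C(7, 1) = 56056. Since P₁ is strictly southwest of P₂, a monotone path through both must visit P₁ then P₂; paths through both = C(8, 4)·C(8, 2)·C(7, 1) = 13720. Avoid both = 245157 − 31850 − 56056 + 13720 = 170971.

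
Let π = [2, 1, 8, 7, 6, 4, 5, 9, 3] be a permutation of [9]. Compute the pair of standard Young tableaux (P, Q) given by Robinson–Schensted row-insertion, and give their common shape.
P = [1, 3, 5, 9] / [2, 4] / [6] / [7] / [8];  Q = [1, 3, 7, 8] / [2, 4] / [5] / [6] / [9];  common shape = (4, 2, 1, 1, 1)

Row-insert the values π_1, π_2, … into P one at a time, bumping the leftmost entry strictly greater than the inserted value down to the next row. The recording tableau Q records, in position (i, j), the step at which that cell was added to P.
  Insert 2 (step 1): P = [2];  Q = [1]
  Insert 1 (step 2): P = [1] / [2];  Q = [1] / [2]
  Insert 8 (step 3): P = [1, 8] / [2];  Q = [1, 3] / [2]
  Insert 7 (step 4): P = [1, 7] / [2, 8];  Q = [1, 3] / [2, 4]
  Insert 6 (step 5): P = [1, 6] / [2, 7] / [8];  Q = [1, 3] / [2, 4] / [5]
  Insert 4 (step 6): P = [1, 4] / [2, 6] / [7] / [8];  Q = [1, 3] / [2, 4] / [5] / [6]
  Insert 5 (step 7): P = [1, 4, 5] / [2, 6] / [7] / [8];  Q = [1, 3, 7] / [2, 4] / [5] / [6]
  Insert 9 (step 8): P = [1, 4, 5, 9] / [2, 6] / [7] / [8];  Q = [1, 3, 7, 8] / [2, 4] / [5] / [6]
  Insert 3 (step 9): P = [1, 3, 5, 9] / [2, 4] / [6] / [7] / [8];  Q = [1, 3, 7, 8] / [2, 4] / [5] / [6] / [9]
Final shape: (4, 2, 1, 1, 1).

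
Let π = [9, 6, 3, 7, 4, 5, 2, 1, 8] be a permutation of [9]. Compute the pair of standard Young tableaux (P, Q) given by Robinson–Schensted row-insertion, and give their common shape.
P = [1, 4, 5, 8] / [2, 7] / [3] / [6] / [9];  Q = [1, 4, 6, 9] / [2, 5] / [3] / [7] / [8];  common shape = (4, 2, 1, 1, 1)

Row-insert the values π_1, π_2, … into P one at a time, bumping the leftmost entry strictly greater than the inserted value down to the next row. The recording tableau Q records, in position (i, j), the step at which that cell was added to P.
  Insert 9 (step 1): P = [9];  Q = [1]
  Insert 6 (step 2): P = [6] / [9];  Q = [1] / [2]
  Insert 3 (step 3): P = [3] / [6] / [9];  Q = [1] / [2] / [3]
  Insert 7 (step 4): P = [3, 7] / [6] / [9];  Q = [1, 4] / [2] / [3]
  Insert 4 (step 5): P = [3, 4] / [6, 7] / [9];  Q = [1, 4] / [2, 5] / [3]
  Insert 5 (step 6): P = [3, 4, 5] / [6, 7] / [9];  Q = [1, 4, 6] / [2, 5] / [3]
  Insert 2 (step 7): P = [2, 4, 5] / [3, 7] / [6] / [9];  Q = [1, 4, 6] / [2, 5] / [3] / [7]
  Insert 1 (step 8): P = [1, 4, 5] / [2, 7] / [3] / [6] / [9];  Q = [1, 4, 6] / [2, 5] / [3] / [7] / [8]
  Insert 8 (step 9): P = [1, 4, 5, 8] / [2, 7] / [3] / [6] / [9];  Q = [1, 4, 6, 9] / [2, 5] / [3] / [7] / [8]
Final shape: (4, 2, 1, 1, 1).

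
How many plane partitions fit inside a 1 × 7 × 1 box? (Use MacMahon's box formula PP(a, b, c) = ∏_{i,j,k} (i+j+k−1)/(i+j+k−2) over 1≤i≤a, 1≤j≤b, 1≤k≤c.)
PP(1, 7, 1) = 8

Evaluate the triple product over i = 1..1, j = 1..7, k = 1..1. The factors are (2/1) · (3/2) · (4/3) · (5/4) · (6/5) · (7/6) · (8/7). The numerators and denominators telescope so the product is an integer; carrying out the multiplication exactly gives PP(1, 7, 1) = 8.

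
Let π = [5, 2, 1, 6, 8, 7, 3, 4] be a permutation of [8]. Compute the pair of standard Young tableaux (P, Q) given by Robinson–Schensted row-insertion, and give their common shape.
P = [1, 3, 4] / [2, 6, 7] / [5, 8];  Q = [1, 4, 5] / [2, 6, 8] / [3, 7];  common shape = (3, 3, 2)

Row-insert the values π_1, π_2, … into P one at a time, bumping the leftmost entry strictly greater than the inserted value down to the next row. The recording tableau Q records, in position (i, j), the step at which that cell was added to P.
  Insert 5 (step 1): P = [5];  Q = [1]
  Insert 2 (step 2): P = [2] / [5];  Q = [1] / [2]
  Insert 1 (step 3): P = [1] / [2] / [5];  Q = [1] / [2] / [3]
  Insert 6 (step 4): P = [1, 6] / [2] / [5];  Q = [1, 4] / [2] / [3]
  Insert 8 (step 5): P = [1, 6, 8] / [2] / [5];  Q = [1, 4, 5] / [2] / [3]
  Insert 7 (step 6): P = [1, 6, 7] / [2, 8] / [5];  Q = [1, 4, 5] / [2, 6] / [3]
  Insert 3 (step 7): P = [1, 3, 7] / [2, 6] / [5, 8];  Q = [1, 4, 5] / [2, 6] / [3, 7]
  Insert 4 (step 8): P = [1, 3, 4] / [2, 6, 7] / [5, 8];  Q = [1, 4, 5] / [2, 6, 8] / [3, 7]
Final shape: (3, 3, 2).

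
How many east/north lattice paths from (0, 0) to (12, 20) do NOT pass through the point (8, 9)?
Number of paths = 192609690

Total paths from (0, 0) to (12, 20): C(32, 12) = 225792840. Paths through (8, 9): (paths (0, 0) → (8, 9)) × (paths (8, 9) → (12, 20)) = C(17, 8) · C(15, 4) = 24310 · 1365 = 33183150. Avoidance count = 225792840 − 33183150 = 192609690.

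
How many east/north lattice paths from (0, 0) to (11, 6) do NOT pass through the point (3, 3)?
Number of paths = 9076

Total paths from (0, 0) to (11, 6): C(17, 11) = 12376. Paths through (3, 3): (paths (0, 0) → (3, 3)) × (paths (3, 3) → (11, 6)) = C(6, 3) · C(11, 8) = 20 · 165 = 3300. Avoidance count = 12376 − 3300 = 9076.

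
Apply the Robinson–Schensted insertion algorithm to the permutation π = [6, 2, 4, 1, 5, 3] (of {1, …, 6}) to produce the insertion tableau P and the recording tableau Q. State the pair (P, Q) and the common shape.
P = [1, 3, 5] / [2, 4] / [6];  Q = [1, 3, 5] / [2, 6] / [4];  common shape = (3, 2, 1)

Row-insert the values π_1, π_2, … into P one at a time, bumping the leftmost entry strictly greater than the inserted value down to the next row. The recording tableau Q records, in position (i, j), the step at which that cell was added to P.
  Insert 6 (step 1): P = [6];  Q = [1]
  Insert 2 (step 2): P = [2] / [6];  Q = [1] / [2]
  Insert 4 (step 3): P = [2, 4] / [6];  Q = [1, 3] / [2]
  Insert 1 (step 4): P = [1, 4] / [2] / [6];  Q = [1, 3] / [2] / [4]
  Insert 5 (step 5): P = [1, 4, 5] / [2] / [6];  Q = [1, 3, 5] / [2] / [4]
  Insert 3 (step 6): P = [1, 3, 5] / [2, 4] / [6];  Q = [1, 3, 5] / [2, 6] / [4]
Final shape: (3, 2, 1).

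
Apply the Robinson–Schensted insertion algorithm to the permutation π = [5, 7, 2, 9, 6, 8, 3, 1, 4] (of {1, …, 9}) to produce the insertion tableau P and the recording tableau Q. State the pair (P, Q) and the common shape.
P = [1, 3, 4] / [2, 6, 8] / [5, 9] / [7];  Q = [1, 2, 4] / [3, 5, 6] / [7, 9] / [8];  common shape = (3, 3, 2, 1)

Row-insert the values π_1, π_2, … into P one at a time, bumping the leftmost entry strictly greater than the inserted value down to the next row. The recording tableau Q records, in position (i, j), the step at which that cell was added to P.
  Insert 5 (step 1): P = [5];  Q = [1]
  Insert 7 (step 2): P = [5, 7];  Q = [1, 2]
  Insert 2 (step 3): P = [2, 7] / [5];  Q = [1, 2] / [3]
  Insert 9 (step 4): P = [2, 7, 9] / [5];  Q = [1, 2, 4] / [3]
  Insert 6 (step 5): P = [2, 6, 9] / [5, 7];  Q = [1, 2, 4] / [3, 5]
  Insert 8 (step 6): P = [2, 6, 8] / [5, 7, 9];  Q = [1, 2, 4] / [3, 5, 6]
  Insert 3 (step 7): P = [2, 3, 8] / [5, 6, 9] / [7];  Q = [1, 2, 4] / [3, 5, 6] / [7]
  Insert 1 (step 8): P = [1, 3, 8] / [2, 6, 9] / [5] / [7];  Q = [1, 2, 4] / [3, 5, 6] / [7] / [8]
  Insert 4 (step 9): P = [1, 3, 4] / [2, 6, 8] / [5, 9] / [7];  Q = [1, 2, 4] / [3, 5, 6] / [7, 9] / [8]
Final shape: (3, 3, 2, 1).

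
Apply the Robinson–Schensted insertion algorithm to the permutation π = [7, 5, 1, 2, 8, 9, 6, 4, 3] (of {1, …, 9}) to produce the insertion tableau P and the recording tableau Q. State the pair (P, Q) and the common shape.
P = [1, 2, 3, 9] / [4, 6] / [5, 8] / [7];  Q = [1, 4, 5, 6] / [2, 7] / [3, 8] / [9];  common shape = (4, 2, 2, 1)

Row-insert the values π_1, π_2, … into P one at a time, bumping the leftmost entry strictly greater than the inserted value down to the next row. The recording tableau Q records, in position (i, j), the step at which that cell was added to P.
  Insert 7 (step 1): P = [7];  Q = [1]
  Insert 5 (step 2): P = [5] / [7];  Q = [1] / [2]
  Insert 1 (step 3): P = [1] / [5] / [7];  Q = [1] / [2] / [3]
  Insert 2 (step 4): P = [1, 2] / [5] / [7];  Q = [1, 4] / [2] / [3]
  Insert 8 (step 5): P = [1, 2, 8] / [5] / [7];  Q = [1, 4, 5] / [2] / [3]
  Insert 9 (step 6): P = [1, 2, 8, 9] / [5] / [7];  Q = [1, 4, 5, 6] / [2] / [3]
  Insert 6 (step 7): P = [1, 2, 6, 9] / [5, 8] / [7];  Q = [1, 4, 5, 6] / [2, 7] / [3]
  Insert 4 (step 8): P = [1, 2, 4, 9] / [5, 6] / [7, 8];  Q = [1, 4, 5, 6] / [2, 7] / [3, 8]
  Insert 3 (step 9): P = [1, 2, 3, 9] / [4, 6] / [5, 8] / [7];  Q = [1, 4, 5, 6] / [2, 7] / [3, 8] / [9]
Final shape: (4, 2, 2, 1).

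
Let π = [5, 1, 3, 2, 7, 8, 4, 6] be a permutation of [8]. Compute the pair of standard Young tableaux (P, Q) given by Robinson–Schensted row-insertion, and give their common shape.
P = [1, 2, 4, 6] / [3, 7, 8] / [5];  Q = [1, 3, 5, 6] / [2, 7, 8] / [4];  common shape = (4, 3, 1)

Row-insert the values π_1, π_2, … into P one at a time, bumping the leftmost entry strictly greater than the inserted value down to the next row. The recording tableau Q records, in position (i, j), the step at which that cell was added to P.
  Insert 5 (step 1): P = [5];  Q = [1]
  Insert 1 (step 2): P = [1] / [5];  Q = [1] / [2]
  Insert 3 (step 3): P = [1, 3] / [5];  Q = [1, 3] / [2]
  Insert 2 (step 4): P = [1, 2] / [3] / [5];  Q = [1, 3] / [2] / [4]
  Insert 7 (step 5): P = [1, 2, 7] / [3] / [5];  Q = [1, 3, 5] / [2] / [4]
  Insert 8 (step 6): P = [1, 2, 7, 8] / [3] / [5];  Q = [1, 3, 5, 6] / [2] / [4]
  Insert 4 (step 7): P = [1, 2, 4, 8] / [3, 7] / [5];  Q = [1, 3, 5, 6] / [2, 7] / [4]
  Insert 6 (step 8): P = [1, 2, 4, 6] / [3, 7, 8] / [5];  Q = [1, 3, 5, 6] / [2, 7, 8] / [4]
Final shape: (4, 3, 1).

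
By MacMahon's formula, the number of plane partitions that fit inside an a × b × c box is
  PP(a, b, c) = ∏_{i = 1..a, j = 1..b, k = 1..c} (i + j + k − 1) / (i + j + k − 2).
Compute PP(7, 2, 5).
PP(7, 2, 5) = 169884

Evaluate the triple product over i = 1..7, j = 1..2, k = 1..5. The factors are (2/1) · (3/2) · (4/3) · (5/4) · (6/5) · (3/2) · (4/3) · (5/4) · … (70 factors total). The numerators and denominators telescope so the product is an integer; carrying out the multiplication exactly gives PP(7, 2, 5) = 169884.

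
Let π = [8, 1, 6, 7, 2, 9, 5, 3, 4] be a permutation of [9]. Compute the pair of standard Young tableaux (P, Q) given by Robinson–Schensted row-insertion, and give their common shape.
P = [1, 2, 3, 4] / [5, 7, 9] / [6] / [8];  Q = [1, 3, 4, 6] / [2, 7, 9] / [5] / [8];  common shape = (4, 3, 1, 1)

Row-insert the values π_1, π_2, … into P one at a time, bumping the leftmost entry strictly greater than the inserted value down to the next row. The recording tableau Q records, in position (i, j), the step at which that cell was added to P.
  Insert 8 (step 1): P = [8];  Q = [1]
  Insert 1 (step 2): P = [1] / [8];  Q = [1] / [2]
  Insert 6 (step 3): P = [1, 6] / [8];  Q = [1, 3] / [2]
  Insert 7 (step 4): P = [1, 6, 7] / [8];  Q = [1, 3, 4] / [2]
  Insert 2 (step 5): P = [1, 2, 7] / [6] / [8];  Q = [1, 3, 4] / [2] / [5]
  Insert 9 (step 6): P = [1, 2, 7, 9] / [6] / [8];  Q = [1, 3, 4, 6] / [2] / [5]
  Insert 5 (step 7): P = [1, 2, 5, 9] / [6, 7] / [8];  Q = [1, 3, 4, 6] / [2, 7] / [5]
  Insert 3 (step 8): P = [1, 2, 3, 9] / [5, 7] / [6] / [8];  Q = [1, 3, 4, 6] / [2, 7] / [5] / [8]
  Insert 4 (step 9): P = [1, 2, 3, 4] / [5, 7, 9] / [6] / [8];  Q = [1, 3, 4, 6] / [2, 7, 9] / [5] / [8]
Final shape: (4, 3, 1, 1).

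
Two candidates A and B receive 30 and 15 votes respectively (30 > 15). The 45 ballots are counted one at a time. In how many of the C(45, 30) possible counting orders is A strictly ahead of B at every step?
Strict-lead orderings = 114955808528

Total orderings of the 45 votes with 30 for A: C(45, 30) = 344867425584. By the Bertrand ballot formula (Cycle Lemma / reflection principle), the number of orderings in which A is strictly ahead of B throughout is (p − q)/(p + q) · C(p + q, p) = (30 − 15)/(30 + 15) · 344867425584 = 114955808528.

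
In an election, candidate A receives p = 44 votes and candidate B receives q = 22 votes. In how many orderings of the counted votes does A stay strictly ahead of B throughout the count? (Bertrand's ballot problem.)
Strict-lead orderings = 60727722660586800

Total orderings of the 66 votes with 44 for A: C(66, 44) = 182183167981760400. By the Bertrand ballot formula (Cycle Lemma / reflection principle), the number of orderings in which A is strictly ahead of B throughout is (p − q)/(p + q) · C(p + q, p) = (44 − 22)/(44 + 22) · 182183167981760400 = 60727722660586800.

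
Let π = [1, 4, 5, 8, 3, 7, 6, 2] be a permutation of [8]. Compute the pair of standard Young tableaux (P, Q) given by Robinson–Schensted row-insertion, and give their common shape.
P = [1, 2, 5, 6] / [3, 7] / [4] / [8];  Q = [1, 2, 3, 4] / [5, 6] / [7] / [8];  common shape = (4, 2, 1, 1)

Row-insert the values π_1, π_2, … into P one at a time, bumping the leftmost entry strictly greater than the inserted value down to the next row. The recording tableau Q records, in position (i, j), the step at which that cell was added to P.
  Insert 1 (step 1): P = [1];  Q = [1]
  Insert 4 (step 2): P = [1, 4];  Q = [1, 2]
  Insert 5 (step 3): P = [1, 4, 5];  Q = [1, 2, 3]
  Insert 8 (step 4): P = [1, 4, 5, 8];  Q = [1, 2, 3, 4]
  Insert 3 (step 5): P = [1, 3, 5, 8] / [4];  Q = [1, 2, 3, 4] / [5]
  Insert 7 (step 6): P = [1, 3, 5, 7] / [4, 8];  Q = [1, 2, 3, 4] / [5, 6]
  Insert 6 (step 7): P = [1, 3, 5, 6] / [4, 7] / [8];  Q = [1, 2, 3, 4] / [5, 6] / [7]
  Insert 2 (step 8): P = [1, 2, 5, 6] / [3, 7] / [4] / [8];  Q = [1, 2, 3, 4] / [5, 6] / [7] / [8]
Final shape: (4, 2, 1, 1).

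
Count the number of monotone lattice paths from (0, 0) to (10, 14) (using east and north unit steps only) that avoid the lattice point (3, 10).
Number of paths = 1866876

Total paths from (0, 0) to (10, 14): C(24, 10) = 1961256. Paths through (3, 10): (paths (0, 0) → (3, 10)) × (paths (3, 10) → (10, 14)) = C(13, 3) · C(11, 7) = 286 · 330 = 94380. Avoidance count = 1961256 − 94380 = 1866876.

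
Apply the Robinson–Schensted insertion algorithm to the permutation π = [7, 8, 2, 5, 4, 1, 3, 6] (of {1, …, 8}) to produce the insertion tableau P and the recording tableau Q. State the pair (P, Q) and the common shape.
P = [1, 3, 6] / [2, 4] / [5, 8] / [7];  Q = [1, 2, 8] / [3, 4] / [5, 7] / [6];  common shape = (3, 2, 2, 1)

Row-insert the values π_1, π_2, … into P one at a time, bumping the leftmost entry strictly greater than the inserted value down to the next row. The recording tableau Q records, in position (i, j), the step at which that cell was added to P.
  Insert 7 (step 1): P = [7];  Q = [1]
  Insert 8 (step 2): P = [7, 8];  Q = [1, 2]
  Insert 2 (step 3): P = [2, 8] / [7];  Q = [1, 2] / [3]
  Insert 5 (step 4): P = [2, 5] / [7, 8];  Q = [1, 2] / [3, 4]
  Insert 4 (step 5): P = [2, 4] / [5, 8] / [7];  Q = [1, 2] / [3, 4] / [5]
  Insert 1 (step 6): P = [1, 4] / [2, 8] / [5] / [7];  Q = [1, 2] / [3, 4] / [5] / [6]
  Insert 3 (step 7): P = [1, 3] / [2, 4] / [5, 8] / [7];  Q = [1, 2] / [3, 4] / [5, 7] / [6]
  Insert 6 (step 8): P = [1, 3, 6] / [2, 4] / [5, 8] / [7];  Q = [1, 2, 8] / [3, 4] / [5, 7] / [6]
Final shape: (3, 2, 2, 1).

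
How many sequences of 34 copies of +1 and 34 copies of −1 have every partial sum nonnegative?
C_34 = 812944042149730764

These ballot sequences are counted by the Catalan number C_n = (1/(n + 1)) · C(2n, n). For n = 34: C_34 = (1/35) · C(68, 34) = 28453041475240576740/35 = 812944042149730764.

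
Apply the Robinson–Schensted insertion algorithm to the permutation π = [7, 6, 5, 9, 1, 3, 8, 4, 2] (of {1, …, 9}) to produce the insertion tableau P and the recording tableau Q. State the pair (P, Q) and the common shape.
P = [1, 2, 4] / [3, 8] / [5, 9] / [6] / [7];  Q = [1, 4, 7] / [2, 6] / [3, 8] / [5] / [9];  common shape = (3, 2, 2, 1, 1)

Row-insert the values π_1, π_2, … into P one at a time, bumping the leftmost entry strictly greater than the inserted value down to the next row. The recording tableau Q records, in position (i, j), the step at which that cell was added to P.
  Insert 7 (step 1): P = [7];  Q = [1]
  Insert 6 (step 2): P = [6] / [7];  Q = [1] / [2]
  Insert 5 (step 3): P = [5] / [6] / [7];  Q = [1] / [2] / [3]
  Insert 9 (step 4): P = [5, 9] / [6] / [7];  Q = [1, 4] / [2] / [3]
  Insert 1 (step 5): P = [1, 9] / [5] / [6] / [7];  Q = [1, 4] / [2] / [3] / [5]
  Insert 3 (step 6): P = [1, 3] / [5, 9] / [6] / [7];  Q = [1, 4] / [2, 6] / [3] / [5]
  Insert 8 (step 7): P = [1, 3, 8] / [5, 9] / [6] / [7];  Q = [1, 4, 7] / [2, 6] / [3] / [5]
  Insert 4 (step 8): P = [1, 3, 4] / [5, 8] / [6, 9] / [7];  Q = [1, 4, 7] / [2, 6] / [3, 8] / [5]
  Insert 2 (step 9): P = [1, 2, 4] / [3, 8] / [5, 9] / [6] / [7];  Q = [1, 4, 7] / [2, 6] / [3, 8] / [5] / [9]
Final shape: (3, 2, 2, 1, 1).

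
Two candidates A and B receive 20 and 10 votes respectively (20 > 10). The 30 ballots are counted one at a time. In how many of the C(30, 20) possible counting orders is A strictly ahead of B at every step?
Strict-lead orderings = 10015005

Total orderings of the 30 votes with 20 for A: C(30, 20) = 30045015. By the Bertrand ballot formula (Cycle Lemma / reflection principle), the number of orderings in which A is strictly ahead of B throughout is (p − q)/(p + q) · C(p + q, p) = (20 − 10)/(20 + 10) · 30045015 = 10015005.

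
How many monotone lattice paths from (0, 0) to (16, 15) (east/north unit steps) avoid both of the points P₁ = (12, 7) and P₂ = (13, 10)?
Number of paths = 222817351

Inclusion–exclusion. Total paths: C(31, 16) = 300540195. Through P₁: C(19, 12)·C(12, 4) = 24942060. Through P₂: C(23, 13)·C(8, 3) = 64067696. Since P₁ is strictly southwest of P₂, a monotone path through both must visit P₁ then P₂; paths through both = C(19, 12)·C(4, 1)·C(8, 3) = 11286912. Avoid both = 300540195 − 24942060 − 64067696 + 11286912 = 222817351.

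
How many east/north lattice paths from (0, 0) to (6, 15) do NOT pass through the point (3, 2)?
Number of paths = 48664

Total paths from (0, 0) to (6, 15): C(21, 6) = 54264. Paths through (3, 2): (paths (0, 0) → (3, 2)) × (paths (3, 2) → (6, 15)) = C(5, 3) · C(16, 3) = 10 · 560 = 5600. Avoidance count = 54264 − 5600 = 48664.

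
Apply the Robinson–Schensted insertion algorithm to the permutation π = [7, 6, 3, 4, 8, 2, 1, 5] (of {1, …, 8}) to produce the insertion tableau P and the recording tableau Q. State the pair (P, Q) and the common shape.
P = [1, 4, 5] / [2, 8] / [3] / [6] / [7];  Q = [1, 4, 5] / [2, 8] / [3] / [6] / [7];  common shape = (3, 2, 1, 1, 1)

Row-insert the values π_1, π_2, … into P one at a time, bumping the leftmost entry strictly greater than the inserted value down to the next row. The recording tableau Q records, in position (i, j), the step at which that cell was added to P.
  Insert 7 (step 1): P = [7];  Q = [1]
  Insert 6 (step 2): P = [6] / [7];  Q = [1] / [2]
  Insert 3 (step 3): P = [3] / [6] / [7];  Q = [1] / [2] / [3]
  Insert 4 (step 4): P = [3, 4] / [6] / [7];  Q = [1, 4] / [2] / [3]
  Insert 8 (step 5): P = [3, 4, 8] / [6] / [7];  Q = [1, 4, 5] / [2] / [3]
  Insert 2 (step 6): P = [2, 4, 8] / [3] / [6] / [7];  Q = [1, 4, 5] / [2] / [3] / [6]
  Insert 1 (step 7): P = [1, 4, 8] / [2] / [3] / [6] / [7];  Q = [1, 4, 5] / [2] / [3] / [6] / [7]
  Insert 5 (step 8): P = [1, 4, 5] / [2, 8] / [3] / [6] / [7];  Q = [1, 4, 5] / [2, 8] / [3] / [6] / [7]
Final shape: (3, 2, 1, 1, 1).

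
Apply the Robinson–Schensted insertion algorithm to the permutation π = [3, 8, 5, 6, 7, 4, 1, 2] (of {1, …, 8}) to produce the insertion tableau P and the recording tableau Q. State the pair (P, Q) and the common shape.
P = [1, 2, 6, 7] / [3, 4] / [5] / [8];  Q = [1, 2, 4, 5] / [3, 8] / [6] / [7];  common shape = (4, 2, 1, 1)

Row-insert the values π_1, π_2, … into P one at a time, bumping the leftmost entry strictly greater than the inserted value down to the next row. The recording tableau Q records, in position (i, j), the step at which that cell was added to P.
  Insert 3 (step 1): P = [3];  Q = [1]
  Insert 8 (step 2): P = [3, 8];  Q = [1, 2]
  Insert 5 (step 3): P = [3, 5] / [8];  Q = [1, 2] / [3]
  Insert 6 (step 4): P = [3, 5, 6] / [8];  Q = [1, 2, 4] / [3]
  Insert 7 (step 5): P = [3, 5, 6, 7] / [8];  Q = [1, 2, 4, 5] / [3]
  Insert 4 (step 6): P = [3, 4, 6, 7] / [5] / [8];  Q = [1, 2, 4, 5] / [3] / [6]
  Insert 1 (step 7): P = [1, 4, 6, 7] / [3] / [5] / [8];  Q = [1, 2, 4, 5] / [3] / [6] / [7]
  Insert 2 (step 8): P = [1, 2, 6, 7] / [3, 4] / [5] / [8];  Q = [1, 2, 4, 5] / [3, 8] / [6] / [7]
Final shape: (4, 2, 1, 1).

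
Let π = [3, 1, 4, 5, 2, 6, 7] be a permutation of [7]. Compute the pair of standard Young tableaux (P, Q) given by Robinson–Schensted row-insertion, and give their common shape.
P = [1, 2, 5, 6, 7] / [3, 4];  Q = [1, 3, 4, 6, 7] / [2, 5];  common shape = (5, 2)

Row-insert the values π_1, π_2, … into P one at a time, bumping the leftmost entry strictly greater than the inserted value down to the next row. The recording tableau Q records, in position (i, j), the step at which that cell was added to P.
  Insert 3 (step 1): P = [3];  Q = [1]
  Insert 1 (step 2): P = [1] / [3];  Q = [1] / [2]
  Insert 4 (step 3): P = [1, 4] / [3];  Q = [1, 3] / [2]
  Insert 5 (step 4): P = [1, 4, 5] / [3];  Q = [1, 3, 4] / [2]
  Insert 2 (step 5): P = [1, 2, 5] / [3, 4];  Q = [1, 3, 4] / [2, 5]
  Insert 6 (step 6): P = [1, 2, 5, 6] / [3, 4];  Q = [1, 3, 4, 6] / [2, 5]
  Insert 7 (step 7): P = [1, 2, 5, 6, 7] / [3, 4];  Q = [1, 3, 4, 6, 7] / [2, 5]
Final shape: (5, 2).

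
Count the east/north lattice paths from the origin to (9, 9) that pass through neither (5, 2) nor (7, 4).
Number of paths = 37406

Inclusion–exclusion. Total paths: C(18, 9) = 48620. Through P₁: C(7, 5)·C(11, 4) = 6930. Through P₂: C(11, 7)·C(7, 2) = 6930. Since P₁ is strictly southwest of P₂, a monotone path through both must visit P₁ then P₂; paths through both = C(7, 5)·C(4, 2)·C(7, 2) = 2646. Avoid both = 48620 − 6930 − 6930 + 2646 = 37406.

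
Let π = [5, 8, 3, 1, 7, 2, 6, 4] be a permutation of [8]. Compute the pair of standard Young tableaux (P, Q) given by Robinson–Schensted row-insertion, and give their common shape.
P = [1, 2, 4] / [3, 6] / [5, 7] / [8];  Q = [1, 2, 7] / [3, 5] / [4, 6] / [8];  common shape = (3, 2, 2, 1)

Row-insert the values π_1, π_2, … into P one at a time, bumping the leftmost entry strictly greater than the inserted value down to the next row. The recording tableau Q records, in position (i, j), the step at which that cell was added to P.
  Insert 5 (step 1): P = [5];  Q = [1]
  Insert 8 (step 2): P = [5, 8];  Q = [1, 2]
  Insert 3 (step 3): P = [3, 8] / [5];  Q = [1, 2] / [3]
  Insert 1 (step 4): P = [1, 8] / [3] / [5];  Q = [1, 2] / [3] / [4]
  Insert 7 (step 5): P = [1, 7] / [3, 8] / [5];  Q = [1, 2] / [3, 5] / [4]
  Insert 2 (step 6): P = [1, 2] / [3, 7] / [5, 8];  Q = [1, 2] / [3, 5] / [4, 6]
  Insert 6 (step 7): P = [1, 2, 6] / [3, 7] / [5, 8];  Q = [1, 2, 7] / [3, 5] / [4, 6]
  Insert 4 (step 8): P = [1, 2, 4] / [3, 6] / [5, 7] / [8];  Q = [1, 2, 7] / [3, 5] / [4, 6] / [8]
Final shape: (3, 2, 2, 1).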